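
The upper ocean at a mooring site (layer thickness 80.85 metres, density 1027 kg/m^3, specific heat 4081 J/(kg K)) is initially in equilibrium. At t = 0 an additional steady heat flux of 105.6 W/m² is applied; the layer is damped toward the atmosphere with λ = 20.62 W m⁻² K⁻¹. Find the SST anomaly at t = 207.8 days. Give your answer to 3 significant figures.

3.40 K

Areal heat capacity C = ρ c_p D = 1027 × 4081 × 80.85 = 3.39×10^8 J/(m²·K).
τ = C / λ = 3.39×10^8 / 20.62 = 1.64×10^7 s.
Equilibrium anomaly ΔT_eq = F / λ = 105.6 / 20.62 = 5.12 K.
t = 207.8 days = 1.80×10^7 s, so t/τ = 1.09.
ΔT(t) = ΔT_eq (1 − e^(−t/τ)) = 5.12 × (1 − e^−1.09) = 3.40 K.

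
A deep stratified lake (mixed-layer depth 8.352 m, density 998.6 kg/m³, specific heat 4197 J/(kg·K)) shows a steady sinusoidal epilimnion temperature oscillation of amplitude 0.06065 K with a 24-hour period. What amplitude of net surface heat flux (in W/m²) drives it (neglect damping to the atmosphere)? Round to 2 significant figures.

Areal heat capacity C = ρ c_p D = 998.6 × 4197 × 8.352 = 3.50×10^7 J/(m^2 K).
ω = 2π / 86400 s = 7.27×10^-5 s⁻¹.
Cω = 3.50×10^7 × 7.27×10^-5 = 2550 W/(m²·K).
F₀ = A × Cω = 0.06065 × 2550 = 154 W/m².

150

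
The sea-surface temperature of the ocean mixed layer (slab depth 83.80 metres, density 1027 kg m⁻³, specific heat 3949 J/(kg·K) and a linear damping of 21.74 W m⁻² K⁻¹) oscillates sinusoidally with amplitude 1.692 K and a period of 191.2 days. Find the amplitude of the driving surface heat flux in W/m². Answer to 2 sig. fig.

220

Areal heat capacity C = ρ c_p D = 1027 × 3949 × 83.80 = 3.40×10^8 J/(m²·K).
ω = 2π / 1.65×10^7 s = 3.80×10^-7 s⁻¹.
√((Cω)² + λ²) = √((129)² + 21.74²) = 131 W/(m²·K).
F₀ = A × √((Cω)²+λ²) = 1.692 × 131 = 222 W/m².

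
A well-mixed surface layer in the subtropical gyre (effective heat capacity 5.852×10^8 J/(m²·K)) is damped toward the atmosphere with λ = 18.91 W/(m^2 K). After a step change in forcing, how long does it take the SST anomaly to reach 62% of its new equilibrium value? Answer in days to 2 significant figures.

Areal heat capacity C = 5.852×10^8 J/(m²·K) (given).
τ = C / λ = 5.85×10^8 / 18.91 = 3.09×10^7 s.
Fraction reached: 1 − e^(−t/τ) = 0.62 ⇒ t = −τ ln(1 − 0.62) = τ × 0.968.
t = 2.99×10^7 s = 347 days.

350 days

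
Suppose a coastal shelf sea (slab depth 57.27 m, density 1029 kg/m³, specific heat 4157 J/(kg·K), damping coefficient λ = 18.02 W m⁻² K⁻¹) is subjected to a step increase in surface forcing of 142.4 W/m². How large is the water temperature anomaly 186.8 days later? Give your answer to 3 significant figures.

5.49 K

Areal heat capacity C = ρ c_p D = 1029 × 4157 × 57.27 = 2.45×10^8 J/(m^2 K).
τ = C / λ = 2.45×10^8 / 18.02 = 1.36×10^7 s.
Equilibrium anomaly ΔT_eq = F / λ = 142.4 / 18.02 = 7.90 K.
t = 186.8 days = 1.61×10^7 s, so t/τ = 1.19.
ΔT(t) = ΔT_eq (1 − e^(−t/τ)) = 7.90 × (1 − e^−1.19) = 5.49 K.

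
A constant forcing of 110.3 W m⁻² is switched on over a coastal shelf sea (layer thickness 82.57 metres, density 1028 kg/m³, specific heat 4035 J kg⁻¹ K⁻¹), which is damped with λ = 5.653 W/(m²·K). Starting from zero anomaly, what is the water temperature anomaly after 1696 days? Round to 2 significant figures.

Areal heat capacity C = ρ c_p D = 1028 × 4035 × 82.57 = 3.42×10^8 J/(m^2 K).
τ = C / λ = 3.42×10^8 / 5.653 = 6.06×10^7 s.
Equilibrium anomaly ΔT_eq = F / λ = 110.3 / 5.653 = 19.5 K.
t = 1696 days = 1.47×10^8 s, so t/τ = 2.42.
ΔT(t) = ΔT_eq (1 − e^(−t/τ)) = 19.5 × (1 − e^−2.42) = 17.8 K.

18 K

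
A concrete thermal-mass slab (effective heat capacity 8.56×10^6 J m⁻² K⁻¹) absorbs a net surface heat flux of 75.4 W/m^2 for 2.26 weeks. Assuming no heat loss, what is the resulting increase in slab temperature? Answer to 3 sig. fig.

Areal heat capacity C = 8.56×10^6 J m⁻² K⁻¹ (given).
Net heat input Q = F Δt = 75.4 × (2.26 weeks × 6.048×10^5 s/week) = 1.03×10^8 J/m².
ΔT = Q / C = 1.03×10^8 / 8.56×10^6 = 12.0 K.

12.0 K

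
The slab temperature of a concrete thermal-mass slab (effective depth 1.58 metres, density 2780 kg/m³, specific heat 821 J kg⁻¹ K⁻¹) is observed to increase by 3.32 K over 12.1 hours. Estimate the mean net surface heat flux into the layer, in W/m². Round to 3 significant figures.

Areal heat capacity C = ρ c_p D = 2780 × 821 × 1.58 = 3.61×10^6 J/(m²·K).
Required heat per unit area: Q = C ΔT = 3.61×10^6 × 3.32 = 1.20×10^7 J/m².
Flux F = Q / Δt = 1.20×10^7 / 43600 s = 275 W/m².

275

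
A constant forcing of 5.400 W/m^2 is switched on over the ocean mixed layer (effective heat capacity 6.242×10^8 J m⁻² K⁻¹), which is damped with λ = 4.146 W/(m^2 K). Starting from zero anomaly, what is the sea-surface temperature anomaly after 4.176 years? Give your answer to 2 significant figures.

0.76 K

Areal heat capacity C = 6.242×10^8 J m⁻² K⁻¹ (given).
τ = C / λ = 6.24×10^8 / 4.146 = 1.51×10^8 s.
Equilibrium anomaly ΔT_eq = F / λ = 5.400 / 4.146 = 1.30 K.
t = 4.176 years = 1.32×10^8 s, so t/τ = 0.875.
ΔT(t) = ΔT_eq (1 − e^(−t/τ)) = 1.30 × (1 − e^−0.875) = 0.760 K.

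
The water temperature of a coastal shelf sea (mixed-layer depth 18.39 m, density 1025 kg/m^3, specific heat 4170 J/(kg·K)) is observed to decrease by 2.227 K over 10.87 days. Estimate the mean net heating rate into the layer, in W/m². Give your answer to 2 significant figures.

-190

Areal heat capacity C = ρ c_p D = 1025 × 4170 × 18.39 = 7.86×10^7 J/(m^2 K).
Required heat per unit area: Q = C ΔT = 7.86×10^7 × -2.227 = -1.75×10^8 J/m².
Flux F = Q / Δt = -1.75×10^8 / 9.39×10^5 s = -186 W/m².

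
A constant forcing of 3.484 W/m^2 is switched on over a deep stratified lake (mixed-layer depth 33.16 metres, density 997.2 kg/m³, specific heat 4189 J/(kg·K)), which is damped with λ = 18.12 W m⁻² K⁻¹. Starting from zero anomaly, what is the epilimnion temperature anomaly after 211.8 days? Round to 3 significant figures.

0.175 K

Areal heat capacity C = ρ c_p D = 997.2 × 4189 × 33.16 = 1.39×10^8 J m⁻² K⁻¹.
τ = C / λ = 1.39×10^8 / 18.12 = 7.64×10^6 s.
Equilibrium anomaly ΔT_eq = F / λ = 3.484 / 18.12 = 0.192 K.
t = 211.8 days = 1.83×10^7 s, so t/τ = 2.39.
ΔT(t) = ΔT_eq (1 − e^(−t/τ)) = 0.192 × (1 − e^−2.39) = 0.175 K.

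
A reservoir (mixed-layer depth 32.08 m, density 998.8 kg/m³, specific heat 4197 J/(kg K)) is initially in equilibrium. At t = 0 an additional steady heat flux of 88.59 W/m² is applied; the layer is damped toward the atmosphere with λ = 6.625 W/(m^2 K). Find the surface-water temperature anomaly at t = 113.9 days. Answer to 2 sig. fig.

Areal heat capacity C = ρ c_p D = 998.8 × 4197 × 32.08 = 1.34×10^8 J m⁻² K⁻¹.
τ = C / λ = 1.34×10^8 / 6.625 = 2.03×10^7 s.
Equilibrium anomaly ΔT_eq = F / λ = 88.59 / 6.625 = 13.4 K.
t = 113.9 days = 9.84×10^6 s, so t/τ = 0.485.
ΔT(t) = ΔT_eq (1 − e^(−t/τ)) = 13.4 × (1 − e^−0.485) = 5.14 K.

5.1 K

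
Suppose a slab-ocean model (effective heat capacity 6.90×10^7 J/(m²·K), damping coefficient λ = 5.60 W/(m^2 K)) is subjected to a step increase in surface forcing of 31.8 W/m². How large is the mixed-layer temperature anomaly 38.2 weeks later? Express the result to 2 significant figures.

Areal heat capacity C = 6.90×10^7 J/(m²·K) (given).
τ = C / λ = 6.90×10^7 / 5.60 = 1.23×10^7 s.
Equilibrium anomaly ΔT_eq = F / λ = 31.8 / 5.60 = 5.68 K.
t = 38.2 weeks = 2.31×10^7 s, so t/τ = 1.88.
ΔT(t) = ΔT_eq (1 − e^(−t/τ)) = 5.68 × (1 − e^−1.88) = 4.81 K.

4.8 K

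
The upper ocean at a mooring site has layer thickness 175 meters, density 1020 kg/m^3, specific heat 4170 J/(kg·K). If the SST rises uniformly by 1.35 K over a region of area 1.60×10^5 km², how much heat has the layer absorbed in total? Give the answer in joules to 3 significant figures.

Areal heat capacity C = ρ c_p D = 1020 × 4170 × 175 = 7.44×10^8 J m⁻² K⁻¹.
Heat per unit area: q = C ΔT = 7.44×10^8 × 1.35 = 1.00×10^9 J/m².
Total heat: Q = q × A = 1.00×10^9 × (1.60×10^5 × 10⁶ m²) = 1.61×10^20 J.

1.61×10^20 J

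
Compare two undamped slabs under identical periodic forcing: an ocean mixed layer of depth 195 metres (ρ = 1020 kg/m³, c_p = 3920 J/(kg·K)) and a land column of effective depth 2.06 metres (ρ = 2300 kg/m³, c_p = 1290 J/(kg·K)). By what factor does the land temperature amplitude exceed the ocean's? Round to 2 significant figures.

C_ocean = 1020 × 3920 × 195 = 7.80×10^8 J/(m²·K).
C_land = 2300 × 1290 × 2.06 = 6.11×10^6 J/(m²·K).
Undamped amplitude ∝ 1/C, so A_land/A_ocean = C_ocean/C_land = 128.

130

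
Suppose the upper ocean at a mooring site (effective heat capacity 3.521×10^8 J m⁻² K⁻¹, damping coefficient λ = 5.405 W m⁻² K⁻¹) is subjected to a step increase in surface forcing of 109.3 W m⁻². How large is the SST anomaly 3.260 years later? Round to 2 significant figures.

Areal heat capacity C = 3.521×10^8 J m⁻² K⁻¹ (given).
τ = C / λ = 3.52×10^8 / 5.405 = 6.51×10^7 s.
Equilibrium anomaly ΔT_eq = F / λ = 109.3 / 5.405 = 20.2 K.
t = 3.260 years = 1.03×10^8 s, so t/τ = 1.58.
ΔT(t) = ΔT_eq (1 − e^(−t/τ)) = 20.2 × (1 − e^−1.58) = 16.1 K.

16 K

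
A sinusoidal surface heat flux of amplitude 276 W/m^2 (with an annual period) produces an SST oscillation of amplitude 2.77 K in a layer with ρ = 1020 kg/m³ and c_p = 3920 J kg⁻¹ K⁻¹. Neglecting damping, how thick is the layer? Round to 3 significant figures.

125 m

ω = 2π / 3.15×10^7 s = 1.99×10^-7 s⁻¹.
Required C = F₀ / (A ω) = 276 / (2.77 × 1.99×10^-7) = 5.00×10^8 J/(m²·K).
D = C / (ρ c_p) = 5.00×10^8 / (1020 × 3920) = 125 m.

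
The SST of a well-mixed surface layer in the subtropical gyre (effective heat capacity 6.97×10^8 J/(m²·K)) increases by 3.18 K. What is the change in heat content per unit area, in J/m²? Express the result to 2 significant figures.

Areal heat capacity C = 6.97×10^8 J/(m²·K) (given).
ΔQ = C ΔT = 6.97×10^8 × 3.18 = 2.22×10^9 J/m².

2.2×10^9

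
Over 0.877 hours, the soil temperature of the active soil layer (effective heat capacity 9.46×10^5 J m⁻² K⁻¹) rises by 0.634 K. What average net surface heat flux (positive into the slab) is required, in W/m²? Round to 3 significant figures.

190

Areal heat capacity C = 9.46×10^5 J m⁻² K⁻¹ (given).
Required heat per unit area: Q = C ΔT = 9.46×10^5 × 0.634 = 6.00×10^5 J/m².
Flux F = Q / Δt = 6.00×10^5 / 3160 s = 190 W/m².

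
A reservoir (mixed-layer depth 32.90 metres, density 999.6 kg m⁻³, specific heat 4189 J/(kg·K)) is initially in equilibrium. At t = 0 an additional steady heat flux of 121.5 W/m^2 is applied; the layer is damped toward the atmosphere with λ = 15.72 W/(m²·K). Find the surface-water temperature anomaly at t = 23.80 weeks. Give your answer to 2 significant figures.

6.2 K

Areal heat capacity C = ρ c_p D = 999.6 × 4189 × 32.90 = 1.38×10^8 J/(m^2 K).
τ = C / λ = 1.38×10^8 / 15.72 = 8.76×10^6 s.
Equilibrium anomaly ΔT_eq = F / λ = 121.5 / 15.72 = 7.73 K.
t = 23.80 weeks = 1.44×10^7 s, so t/τ = 1.64.
ΔT(t) = ΔT_eq (1 − e^(−t/τ)) = 7.73 × (1 − e^−1.64) = 6.23 K.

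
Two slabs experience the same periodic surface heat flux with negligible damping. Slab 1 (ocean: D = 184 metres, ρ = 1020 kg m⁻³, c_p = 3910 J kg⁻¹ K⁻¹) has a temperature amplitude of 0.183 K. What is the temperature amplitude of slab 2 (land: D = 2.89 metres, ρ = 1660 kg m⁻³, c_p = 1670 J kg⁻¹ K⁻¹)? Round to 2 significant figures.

17 K

C_ocean = 7.34×10^8 J/(m²·K); C_land = 8.01×10^6 J/(m²·K).
A ∝ 1/C ⇒ A_land = A_ocean × C_ocean/C_land = 0.183 × 91.6 = 16.8 K.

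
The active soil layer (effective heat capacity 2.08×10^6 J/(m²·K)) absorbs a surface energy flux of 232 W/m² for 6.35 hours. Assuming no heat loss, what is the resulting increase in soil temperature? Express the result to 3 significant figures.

Areal heat capacity C = 2.08×10^6 J/(m²·K) (given).
Net heat input Q = F Δt = 232 × (6.35 hours × 3600 s/hour) = 5.30×10^6 J/m².
ΔT = Q / C = 5.30×10^6 / 2.08×10^6 = 2.55 K.

2.55 K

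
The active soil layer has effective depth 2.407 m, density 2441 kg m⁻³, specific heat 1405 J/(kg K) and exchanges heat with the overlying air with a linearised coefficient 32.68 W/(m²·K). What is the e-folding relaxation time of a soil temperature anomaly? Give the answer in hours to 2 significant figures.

70 hours

Areal heat capacity C = ρ c_p D = 2441 × 1405 × 2.407 = 8.26×10^6 J/(m^2 K).
Relaxation time τ = C / λ = 8.26×10^6 / 32.68 = 2.53×10^5 s.
In hours: 2.53×10^5 s / (3600 s/hour) = 70.2 hours.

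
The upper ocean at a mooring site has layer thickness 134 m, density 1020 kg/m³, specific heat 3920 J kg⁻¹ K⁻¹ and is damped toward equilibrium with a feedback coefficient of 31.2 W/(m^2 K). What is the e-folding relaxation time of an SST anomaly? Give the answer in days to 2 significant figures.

Areal heat capacity C = ρ c_p D = 1020 × 3920 × 134 = 5.36×10^8 J/(m²·K).
Relaxation time τ = C / λ = 5.36×10^8 / 31.2 = 1.72×10^7 s.
In days: 1.72×10^7 s / (86400 s/day) = 199 days.

200 days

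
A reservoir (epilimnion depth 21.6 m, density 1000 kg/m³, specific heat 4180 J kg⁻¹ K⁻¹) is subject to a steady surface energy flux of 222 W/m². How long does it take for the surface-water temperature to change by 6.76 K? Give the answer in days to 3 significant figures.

Areal heat capacity C = ρ c_p D = 1000 × 4180 × 21.6 = 9.03×10^7 J m⁻² K⁻¹.
Time required: Δt = C ΔT / F = 9.03×10^7 × 6.76 / 222 = 2.75×10^6 s.
In days: 2.75×10^6 s / (86400 s/day) = 31.8 days.

31.8 days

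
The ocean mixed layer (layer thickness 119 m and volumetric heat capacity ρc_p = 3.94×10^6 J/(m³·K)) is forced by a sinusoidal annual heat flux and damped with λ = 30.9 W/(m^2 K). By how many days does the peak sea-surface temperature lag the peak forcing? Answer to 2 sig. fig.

73 days

Areal heat capacity C = ρc_p × D = 3.94×10^6 × 119 = 4.69×10^8 J m⁻² K⁻¹.
ω = 2π / 3.15×10^7 s = 1.99×10^-7 s⁻¹.
Phase lag φ = arctan(Cω/λ) = arctan(93.4/30.9) = 1.25 rad.
Time lag = φ / ω = 1.25 / 1.99×10^-7 = 6.28×10^6 s = 72.7 days.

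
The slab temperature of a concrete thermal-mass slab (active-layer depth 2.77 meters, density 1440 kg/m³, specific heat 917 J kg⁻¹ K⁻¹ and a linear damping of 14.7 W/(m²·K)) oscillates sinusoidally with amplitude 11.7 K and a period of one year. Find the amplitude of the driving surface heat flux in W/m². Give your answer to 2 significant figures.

170

Areal heat capacity C = ρ c_p D = 1440 × 917 × 2.77 = 3.66×10^6 J/(m²·K).
ω = 2π / 3.15×10^7 s = 1.99×10^-7 s⁻¹.
√((Cω)² + λ²) = √((0.729)² + 14.7²) = 14.7 W/(m²·K).
F₀ = A × √((Cω)²+λ²) = 11.7 × 14.7 = 172 W/m².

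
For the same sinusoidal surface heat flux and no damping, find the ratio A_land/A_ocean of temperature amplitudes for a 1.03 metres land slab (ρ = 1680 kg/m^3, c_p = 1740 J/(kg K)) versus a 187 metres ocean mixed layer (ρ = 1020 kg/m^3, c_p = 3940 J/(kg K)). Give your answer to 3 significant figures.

C_ocean = 1020 × 3940 × 187 = 7.52×10^8 J/(m²·K).
C_land = 1680 × 1740 × 1.03 = 3.01×10^6 J/(m²·K).
Undamped amplitude ∝ 1/C, so A_land/A_ocean = C_ocean/C_land = 250.

250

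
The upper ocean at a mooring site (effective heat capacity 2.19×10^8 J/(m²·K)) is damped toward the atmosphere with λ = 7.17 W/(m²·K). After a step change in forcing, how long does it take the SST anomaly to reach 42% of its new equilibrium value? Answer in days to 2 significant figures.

Areal heat capacity C = 2.19×10^8 J/(m²·K) (given).
τ = C / λ = 2.19×10^8 / 7.17 = 3.05×10^7 s.
Fraction reached: 1 − e^(−t/τ) = 0.42 ⇒ t = −τ ln(1 − 0.42) = τ × 0.545.
t = 1.66×10^7 s = 193 days.

190 days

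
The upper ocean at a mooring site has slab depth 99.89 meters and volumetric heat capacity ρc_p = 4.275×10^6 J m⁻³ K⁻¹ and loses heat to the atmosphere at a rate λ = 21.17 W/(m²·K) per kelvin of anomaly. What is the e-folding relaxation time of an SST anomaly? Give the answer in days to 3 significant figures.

Areal heat capacity C = ρc_p × D = 4.275×10^6 × 99.89 = 4.27×10^8 J/(m^2 K).
Relaxation time τ = C / λ = 4.27×10^8 / 21.17 = 2.02×10^7 s.
In days: 2.02×10^7 s / (86400 s/day) = 233 days.

233 days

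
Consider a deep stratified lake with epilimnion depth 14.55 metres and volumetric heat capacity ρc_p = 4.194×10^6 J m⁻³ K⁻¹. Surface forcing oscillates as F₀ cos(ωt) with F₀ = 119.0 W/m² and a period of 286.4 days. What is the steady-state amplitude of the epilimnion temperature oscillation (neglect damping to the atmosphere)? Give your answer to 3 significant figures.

7.68 K

Areal heat capacity C = ρc_p × D = 4.194×10^6 × 14.55 = 6.10×10^7 J/(m²·K).
Angular frequency ω = 2π / T = 2π / 2.47×10^7 s = 2.54×10^-7 s⁻¹.
Cω = 6.10×10^7 × 2.54×10^-7 = 15.5 W/(m²·K).
Amplitude A = F₀ / (Cω) = 119.0 / 15.5 = 7.68 K.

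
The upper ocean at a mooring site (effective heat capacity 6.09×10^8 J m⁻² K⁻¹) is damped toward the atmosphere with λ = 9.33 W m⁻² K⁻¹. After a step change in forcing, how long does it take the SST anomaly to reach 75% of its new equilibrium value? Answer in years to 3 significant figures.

2.87 years

Areal heat capacity C = 6.09×10^8 J m⁻² K⁻¹ (given).
τ = C / λ = 6.09×10^8 / 9.33 = 6.53×10^7 s.
Fraction reached: 1 − e^(−t/τ) = 0.75 ⇒ t = −τ ln(1 − 0.75) = τ × 1.39.
t = 9.05×10^7 s = 2.87 years.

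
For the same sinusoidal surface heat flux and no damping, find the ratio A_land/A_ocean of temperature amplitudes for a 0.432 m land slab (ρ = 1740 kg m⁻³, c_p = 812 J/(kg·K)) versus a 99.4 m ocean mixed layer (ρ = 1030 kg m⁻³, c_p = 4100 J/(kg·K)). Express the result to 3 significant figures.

688

C_ocean = 1030 × 4100 × 99.4 = 4.20×10^8 J/(m²·K).
C_land = 1740 × 812 × 0.432 = 6.10×10^5 J/(m²·K).
Undamped amplitude ∝ 1/C, so A_land/A_ocean = C_ocean/C_land = 688.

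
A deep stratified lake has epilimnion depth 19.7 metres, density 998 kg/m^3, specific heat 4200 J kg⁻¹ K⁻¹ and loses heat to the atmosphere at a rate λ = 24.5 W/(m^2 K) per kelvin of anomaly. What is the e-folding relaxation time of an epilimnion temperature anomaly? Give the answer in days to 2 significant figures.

39 days

Areal heat capacity C = ρ c_p D = 998 × 4200 × 19.7 = 8.26×10^7 J/(m^2 K).
Relaxation time τ = C / λ = 8.26×10^7 / 24.5 = 3.37×10^6 s.
In days: 3.37×10^6 s / (86400 s/day) = 39.0 days.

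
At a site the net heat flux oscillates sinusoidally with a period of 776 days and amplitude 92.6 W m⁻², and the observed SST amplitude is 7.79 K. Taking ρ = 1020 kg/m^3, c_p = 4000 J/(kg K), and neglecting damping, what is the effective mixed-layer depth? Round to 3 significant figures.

ω = 2π / 6.70×10^7 s = 9.37×10^-8 s⁻¹.
Required C = F₀ / (A ω) = 92.6 / (7.79 × 9.37×10^-8) = 1.27×10^8 J/(m²·K).
D = C / (ρ c_p) = 1.27×10^8 / (1020 × 4000) = 31.1 m.

31.1 m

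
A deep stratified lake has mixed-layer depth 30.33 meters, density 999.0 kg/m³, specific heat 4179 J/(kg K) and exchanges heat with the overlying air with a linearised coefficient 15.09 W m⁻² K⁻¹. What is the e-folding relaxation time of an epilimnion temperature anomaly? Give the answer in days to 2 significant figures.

97 days

Areal heat capacity C = ρ c_p D = 999.0 × 4179 × 30.33 = 1.27×10^8 J m⁻² K⁻¹.
Relaxation time τ = C / λ = 1.27×10^8 / 15.09 = 8.39×10^6 s.
In days: 8.39×10^6 s / (86400 s/day) = 97.1 days.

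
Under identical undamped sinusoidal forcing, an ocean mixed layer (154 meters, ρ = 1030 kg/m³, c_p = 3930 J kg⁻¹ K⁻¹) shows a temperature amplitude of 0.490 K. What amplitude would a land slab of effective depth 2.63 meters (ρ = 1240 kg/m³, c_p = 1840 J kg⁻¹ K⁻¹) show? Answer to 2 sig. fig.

C_ocean = 6.23×10^8 J/(m²·K); C_land = 6.00×10^6 J/(m²·K).
A ∝ 1/C ⇒ A_land = A_ocean × C_ocean/C_land = 0.490 × 104 = 50.9 K.

51 K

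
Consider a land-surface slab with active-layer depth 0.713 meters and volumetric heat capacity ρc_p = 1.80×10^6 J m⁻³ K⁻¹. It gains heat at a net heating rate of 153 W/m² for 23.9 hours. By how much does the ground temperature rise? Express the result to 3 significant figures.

10.3 K

Areal heat capacity C = ρc_p × D = 1.80×10^6 × 0.713 = 1.28×10^6 J/(m²·K).
Net heat input Q = F Δt = 153 × (23.9 hours × 3600 s/hour) = 1.32×10^7 J/m².
ΔT = Q / C = 1.32×10^7 / 1.28×10^6 = 10.3 K.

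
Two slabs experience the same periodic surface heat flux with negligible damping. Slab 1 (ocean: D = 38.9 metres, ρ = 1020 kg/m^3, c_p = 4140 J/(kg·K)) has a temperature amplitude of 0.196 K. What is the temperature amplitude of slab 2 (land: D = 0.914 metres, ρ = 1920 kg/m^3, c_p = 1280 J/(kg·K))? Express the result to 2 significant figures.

14 K

C_ocean = 1.64×10^8 J/(m²·K); C_land = 2.25×10^6 J/(m²·K).
A ∝ 1/C ⇒ A_land = A_ocean × C_ocean/C_land = 0.196 × 73.1 = 14.3 K.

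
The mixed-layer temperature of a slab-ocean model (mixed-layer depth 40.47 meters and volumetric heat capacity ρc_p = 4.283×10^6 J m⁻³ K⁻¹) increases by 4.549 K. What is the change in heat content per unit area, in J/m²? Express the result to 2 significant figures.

Areal heat capacity C = ρc_p × D = 4.283×10^6 × 40.47 = 1.73×10^8 J/(m²·K).
ΔQ = C ΔT = 1.73×10^8 × 4.549 = 7.88×10^8 J/m².

7.9×10^8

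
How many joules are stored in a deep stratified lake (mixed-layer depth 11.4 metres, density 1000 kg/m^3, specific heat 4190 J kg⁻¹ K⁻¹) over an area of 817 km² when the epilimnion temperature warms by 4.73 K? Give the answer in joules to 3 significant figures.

Areal heat capacity C = ρ c_p D = 1000 × 4190 × 11.4 = 4.78×10^7 J m⁻² K⁻¹.
Heat per unit area: q = C ΔT = 4.78×10^7 × 4.73 = 2.26×10^8 J/m².
Total heat: Q = q × A = 2.26×10^8 × (817 × 10⁶ m²) = 1.85×10^17 J.

1.85×10^17 J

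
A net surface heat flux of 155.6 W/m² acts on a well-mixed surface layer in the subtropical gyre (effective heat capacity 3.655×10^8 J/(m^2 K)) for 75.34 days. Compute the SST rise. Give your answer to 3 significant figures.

Areal heat capacity C = 3.655×10^8 J/(m^2 K) (given).
Net heat input Q = F Δt = 155.6 × (75.34 days × 86400 s/day) = 1.01×10^9 J/m².
ΔT = Q / C = 1.01×10^9 / 3.65×10^8 = 2.77 K.

2.77 K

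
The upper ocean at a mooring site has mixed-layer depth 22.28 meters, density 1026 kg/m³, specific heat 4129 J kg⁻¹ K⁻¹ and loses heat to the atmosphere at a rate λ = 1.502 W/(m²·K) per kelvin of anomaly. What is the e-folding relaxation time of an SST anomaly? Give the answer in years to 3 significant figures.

Areal heat capacity C = ρ c_p D = 1026 × 4129 × 22.28 = 9.44×10^7 J m⁻² K⁻¹.
Relaxation time τ = C / λ = 9.44×10^7 / 1.502 = 6.28×10^7 s.
In years: 6.28×10^7 s / (3.156×10^7 s/year) = 1.99 years.

1.99 years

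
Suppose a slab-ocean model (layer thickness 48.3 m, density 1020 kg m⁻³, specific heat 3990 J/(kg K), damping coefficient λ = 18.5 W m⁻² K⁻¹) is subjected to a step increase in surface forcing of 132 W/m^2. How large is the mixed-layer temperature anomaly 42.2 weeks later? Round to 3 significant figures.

6.49 K

Areal heat capacity C = ρ c_p D = 1020 × 3990 × 48.3 = 1.97×10^8 J/(m^2 K).
τ = C / λ = 1.97×10^8 / 18.5 = 1.06×10^7 s.
Equilibrium anomaly ΔT_eq = F / λ = 132 / 18.5 = 7.14 K.
t = 42.2 weeks = 2.55×10^7 s, so t/τ = 2.40.
ΔT(t) = ΔT_eq (1 − e^(−t/τ)) = 7.14 × (1 − e^−2.40) = 6.49 K.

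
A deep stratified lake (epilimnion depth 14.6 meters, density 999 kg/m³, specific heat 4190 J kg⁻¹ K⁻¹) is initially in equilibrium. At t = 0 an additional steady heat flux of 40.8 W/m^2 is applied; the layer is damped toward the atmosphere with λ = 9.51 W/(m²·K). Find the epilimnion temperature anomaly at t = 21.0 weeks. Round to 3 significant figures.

Areal heat capacity C = ρ c_p D = 999 × 4190 × 14.6 = 6.11×10^7 J m⁻² K⁻¹.
τ = C / λ = 6.11×10^7 / 9.51 = 6.43×10^6 s.
Equilibrium anomaly ΔT_eq = F / λ = 40.8 / 9.51 = 4.29 K.
t = 21.0 weeks = 1.27×10^7 s, so t/τ = 1.98.
ΔT(t) = ΔT_eq (1 − e^(−t/τ)) = 4.29 × (1 − e^−1.98) = 3.70 K.

3.70 K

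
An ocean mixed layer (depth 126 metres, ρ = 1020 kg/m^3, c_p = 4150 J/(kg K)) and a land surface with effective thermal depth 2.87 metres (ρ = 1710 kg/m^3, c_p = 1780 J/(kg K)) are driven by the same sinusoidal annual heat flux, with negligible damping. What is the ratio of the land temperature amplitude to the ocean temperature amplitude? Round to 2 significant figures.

61

C_ocean = 1020 × 4150 × 126 = 5.33×10^8 J/(m²·K).
C_land = 1710 × 1780 × 2.87 = 8.74×10^6 J/(m²·K).
Undamped amplitude ∝ 1/C, so A_land/A_ocean = C_ocean/C_land = 61.1.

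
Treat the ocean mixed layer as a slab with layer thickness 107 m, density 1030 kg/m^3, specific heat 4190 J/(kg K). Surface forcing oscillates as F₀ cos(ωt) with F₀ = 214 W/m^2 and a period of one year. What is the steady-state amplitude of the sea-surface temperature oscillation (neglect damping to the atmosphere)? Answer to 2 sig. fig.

2.3 K

Areal heat capacity C = ρ c_p D = 1030 × 4190 × 107 = 4.62×10^8 J/(m²·K).
Angular frequency ω = 2π / T = 2π / 3.15×10^7 s = 1.99×10^-7 s⁻¹.
Cω = 4.62×10^8 × 1.99×10^-7 = 92.0 W/(m²·K).
Amplitude A = F₀ / (Cω) = 214 / 92.0 = 2.33 K.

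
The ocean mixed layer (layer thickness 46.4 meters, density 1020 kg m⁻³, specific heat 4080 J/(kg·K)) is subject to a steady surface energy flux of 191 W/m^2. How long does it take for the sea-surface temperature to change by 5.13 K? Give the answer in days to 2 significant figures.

60 days

Areal heat capacity C = ρ c_p D = 1020 × 4080 × 46.4 = 1.93×10^8 J/(m²·K).
Time required: Δt = C ΔT / F = 1.93×10^8 × 5.13 / 191 = 5.19×10^6 s.
In days: 5.19×10^6 s / (86400 s/day) = 60.0 days.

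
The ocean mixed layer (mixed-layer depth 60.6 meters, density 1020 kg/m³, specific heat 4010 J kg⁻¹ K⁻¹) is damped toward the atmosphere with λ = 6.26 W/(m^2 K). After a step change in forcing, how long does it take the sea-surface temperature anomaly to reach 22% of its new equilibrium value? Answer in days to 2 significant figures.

110 days

Areal heat capacity C = ρ c_p D = 1020 × 4010 × 60.6 = 2.48×10^8 J/(m²·K).
τ = C / λ = 2.48×10^8 / 6.26 = 3.96×10^7 s.
Fraction reached: 1 − e^(−t/τ) = 0.22 ⇒ t = −τ ln(1 − 0.22) = τ × 0.248.
t = 9.84×10^6 s = 114 days.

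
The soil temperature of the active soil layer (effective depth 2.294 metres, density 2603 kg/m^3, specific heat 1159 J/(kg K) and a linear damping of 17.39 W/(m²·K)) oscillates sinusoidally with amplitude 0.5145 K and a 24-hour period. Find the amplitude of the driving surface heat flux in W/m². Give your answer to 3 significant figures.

Areal heat capacity C = ρ c_p D = 2603 × 1159 × 2.294 = 6.92×10^6 J/(m²·K).
ω = 2π / 86400 s = 7.27×10^-5 s⁻¹.
√((Cω)² + λ²) = √((503)² + 17.39²) = 504 W/(m²·K).
F₀ = A × √((Cω)²+λ²) = 0.5145 × 504 = 259 W/m².

259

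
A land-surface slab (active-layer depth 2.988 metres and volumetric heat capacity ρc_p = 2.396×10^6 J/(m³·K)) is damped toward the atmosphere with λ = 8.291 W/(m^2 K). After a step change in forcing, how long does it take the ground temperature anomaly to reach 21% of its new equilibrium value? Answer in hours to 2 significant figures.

57 hours

Areal heat capacity C = ρc_p × D = 2.396×10^6 × 2.988 = 7.16×10^6 J/(m²·K).
τ = C / λ = 7.16×10^6 / 8.291 = 8.63×10^5 s.
Fraction reached: 1 − e^(−t/τ) = 0.21 ⇒ t = −τ ln(1 − 0.21) = τ × 0.236.
t = 2.04×10^5 s = 56.5 hours.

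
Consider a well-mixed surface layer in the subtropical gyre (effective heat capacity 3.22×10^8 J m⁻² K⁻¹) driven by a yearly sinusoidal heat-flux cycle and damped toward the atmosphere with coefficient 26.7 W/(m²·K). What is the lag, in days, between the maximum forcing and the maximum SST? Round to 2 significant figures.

68 days

Areal heat capacity C = 3.22×10^8 J m⁻² K⁻¹ (given).
ω = 2π / 3.15×10^7 s = 1.99×10^-7 s⁻¹.
Phase lag φ = arctan(Cω/λ) = arctan(64.2/26.7) = 1.18 rad.
Time lag = φ / ω = 1.18 / 1.99×10^-7 = 5.90×10^6 s = 68.3 days.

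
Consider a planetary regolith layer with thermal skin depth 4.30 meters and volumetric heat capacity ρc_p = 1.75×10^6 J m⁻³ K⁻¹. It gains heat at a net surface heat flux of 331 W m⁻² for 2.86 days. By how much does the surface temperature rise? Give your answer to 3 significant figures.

10.9 K

Areal heat capacity C = ρc_p × D = 1.75×10^6 × 4.30 = 7.52×10^6 J/(m^2 K).
Net heat input Q = F Δt = 331 × (2.86 days × 86400 s/day) = 8.18×10^7 J/m².
ΔT = Q / C = 8.18×10^7 / 7.52×10^6 = 10.9 K.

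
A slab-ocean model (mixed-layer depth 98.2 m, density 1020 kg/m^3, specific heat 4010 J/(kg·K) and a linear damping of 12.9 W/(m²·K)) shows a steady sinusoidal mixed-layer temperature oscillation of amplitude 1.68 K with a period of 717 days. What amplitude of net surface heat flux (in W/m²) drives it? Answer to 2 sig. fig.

72

Areal heat capacity C = ρ c_p D = 1020 × 4010 × 98.2 = 4.02×10^8 J m⁻² K⁻¹.
ω = 2π / 6.19×10^7 s = 1.01×10^-7 s⁻¹.
√((Cω)² + λ²) = √((40.7)² + 12.9²) = 42.7 W/(m²·K).
F₀ = A × √((Cω)²+λ²) = 1.68 × 42.7 = 71.8 W/m².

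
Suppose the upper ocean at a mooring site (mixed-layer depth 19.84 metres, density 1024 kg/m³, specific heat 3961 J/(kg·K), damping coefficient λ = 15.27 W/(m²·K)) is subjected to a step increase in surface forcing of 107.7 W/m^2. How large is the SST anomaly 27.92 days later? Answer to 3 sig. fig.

Areal heat capacity C = ρ c_p D = 1024 × 3961 × 19.84 = 8.05×10^7 J/(m²·K).
τ = C / λ = 8.05×10^7 / 15.27 = 5.27×10^6 s.
Equilibrium anomaly ΔT_eq = F / λ = 107.7 / 15.27 = 7.05 K.
t = 27.92 days = 2.41×10^6 s, so t/τ = 0.458.
ΔT(t) = ΔT_eq (1 − e^(−t/τ)) = 7.05 × (1 − e^−0.458) = 2.59 K.

2.59 K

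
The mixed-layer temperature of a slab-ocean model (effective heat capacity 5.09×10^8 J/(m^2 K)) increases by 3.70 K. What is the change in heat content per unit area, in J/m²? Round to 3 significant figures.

1.88×10^9

Areal heat capacity C = 5.09×10^8 J/(m^2 K) (given).
ΔQ = C ΔT = 5.09×10^8 × 3.70 = 1.88×10^9 J/m².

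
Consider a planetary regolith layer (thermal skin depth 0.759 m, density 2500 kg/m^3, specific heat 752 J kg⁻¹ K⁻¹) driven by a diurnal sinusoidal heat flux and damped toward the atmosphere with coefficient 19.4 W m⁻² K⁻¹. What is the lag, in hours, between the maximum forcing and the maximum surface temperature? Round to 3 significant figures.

Areal heat capacity C = ρ c_p D = 2500 × 752 × 0.759 = 1.43×10^6 J m⁻² K⁻¹.
ω = 2π / 86400 s = 7.27×10^-5 s⁻¹.
Phase lag φ = arctan(Cω/λ) = arctan(104/19.4) = 1.39 rad.
Time lag = φ / ω = 1.39 / 7.27×10^-5 = 19100 s = 5.29 hours.

5.29 hours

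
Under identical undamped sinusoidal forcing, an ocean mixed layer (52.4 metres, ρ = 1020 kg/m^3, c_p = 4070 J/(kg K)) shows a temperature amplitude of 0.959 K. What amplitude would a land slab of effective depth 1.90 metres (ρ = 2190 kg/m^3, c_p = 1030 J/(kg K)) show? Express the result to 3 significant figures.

C_ocean = 2.18×10^8 J/(m²·K); C_land = 4.29×10^6 J/(m²·K).
A ∝ 1/C ⇒ A_land = A_ocean × C_ocean/C_land = 0.959 × 50.8 = 48.7 K.

48.7 K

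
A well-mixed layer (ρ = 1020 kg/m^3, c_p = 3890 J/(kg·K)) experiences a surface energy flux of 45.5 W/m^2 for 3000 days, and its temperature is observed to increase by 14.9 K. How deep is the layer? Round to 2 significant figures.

Heat input Q = F Δt = 45.5 × 2.59×10^8 s = 1.18×10^10 J/m².
Required areal heat capacity C = Q / ΔT = 7.92×10^8 J/(m²·K).
Depth D = C / (ρ c_p) = 7.92×10^8 / (1020 × 3890) = 199 m.

200 m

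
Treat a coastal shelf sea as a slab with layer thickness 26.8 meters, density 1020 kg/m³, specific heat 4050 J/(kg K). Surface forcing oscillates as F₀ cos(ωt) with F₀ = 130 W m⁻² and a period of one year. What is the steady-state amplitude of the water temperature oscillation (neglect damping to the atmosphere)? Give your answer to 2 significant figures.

Areal heat capacity C = ρ c_p D = 1020 × 4050 × 26.8 = 1.11×10^8 J m⁻² K⁻¹.
Angular frequency ω = 2π / T = 2π / 3.15×10^7 s = 1.99×10^-7 s⁻¹.
Cω = 1.11×10^8 × 1.99×10^-7 = 22.1 W/(m²·K).
Amplitude A = F₀ / (Cω) = 130 / 22.1 = 5.89 K.

5.9 K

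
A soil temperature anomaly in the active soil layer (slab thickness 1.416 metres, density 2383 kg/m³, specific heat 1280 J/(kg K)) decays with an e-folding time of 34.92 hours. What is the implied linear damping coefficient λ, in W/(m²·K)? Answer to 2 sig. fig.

Areal heat capacity C = ρ c_p D = 2383 × 1280 × 1.416 = 4.32×10^6 J/(m²·K).
τ = 34.92 hours = 1.26×10^5 s.
λ = C / τ = 4.32×10^6 / 1.26×10^5 = 34.4 W/(m²·K).

34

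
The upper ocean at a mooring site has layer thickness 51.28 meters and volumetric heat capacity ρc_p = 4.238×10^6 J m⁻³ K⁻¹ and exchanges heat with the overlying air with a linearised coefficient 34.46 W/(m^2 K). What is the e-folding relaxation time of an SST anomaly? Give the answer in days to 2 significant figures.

Areal heat capacity C = ρc_p × D = 4.238×10^6 × 51.28 = 2.17×10^8 J/(m²·K).
Relaxation time τ = C / λ = 2.17×10^8 / 34.46 = 6.31×10^6 s.
In days: 6.31×10^6 s / (86400 s/day) = 73.0 days.

73 days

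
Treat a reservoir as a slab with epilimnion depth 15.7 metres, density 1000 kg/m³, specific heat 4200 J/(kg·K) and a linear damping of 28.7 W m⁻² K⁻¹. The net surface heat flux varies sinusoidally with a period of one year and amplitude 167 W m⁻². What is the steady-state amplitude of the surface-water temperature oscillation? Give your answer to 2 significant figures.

5.3 K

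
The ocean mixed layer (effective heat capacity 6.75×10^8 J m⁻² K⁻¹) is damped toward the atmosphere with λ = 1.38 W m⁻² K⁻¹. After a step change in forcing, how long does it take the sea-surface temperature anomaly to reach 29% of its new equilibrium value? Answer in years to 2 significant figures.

5.3 years

Areal heat capacity C = 6.75×10^8 J m⁻² K⁻¹ (given).
τ = C / λ = 6.75×10^8 / 1.38 = 4.89×10^8 s.
Fraction reached: 1 − e^(−t/τ) = 0.29 ⇒ t = −τ ln(1 − 0.29) = τ × 0.342.
t = 1.68×10^8 s = 5.31 years.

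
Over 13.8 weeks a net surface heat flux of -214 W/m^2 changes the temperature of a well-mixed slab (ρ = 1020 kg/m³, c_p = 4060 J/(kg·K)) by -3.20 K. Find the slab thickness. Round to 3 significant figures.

135 m

Heat input Q = F Δt = -214 × 8.35×10^6 s = -1.79×10^9 J/m².
Required areal heat capacity C = Q / ΔT = 5.58×10^8 J/(m²·K).
Depth D = C / (ρ c_p) = 5.58×10^8 / (1020 × 4060) = 135 m.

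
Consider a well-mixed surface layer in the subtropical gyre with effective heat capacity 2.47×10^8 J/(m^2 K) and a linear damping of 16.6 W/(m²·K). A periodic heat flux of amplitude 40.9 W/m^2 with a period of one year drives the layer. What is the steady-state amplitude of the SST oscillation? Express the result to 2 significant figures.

0.79 K

Areal heat capacity C = 2.47×10^8 J/(m^2 K) (given).
Angular frequency ω = 2π / T = 2π / 3.15×10^7 s = 1.99×10^-7 s⁻¹.
√((Cω)² + λ²) = √((49.2)² + 16.6²) = 51.9 W/(m²·K).
Amplitude A = F₀ / √((Cω)²+λ²) = 40.9 / 51.9 = 0.788 K.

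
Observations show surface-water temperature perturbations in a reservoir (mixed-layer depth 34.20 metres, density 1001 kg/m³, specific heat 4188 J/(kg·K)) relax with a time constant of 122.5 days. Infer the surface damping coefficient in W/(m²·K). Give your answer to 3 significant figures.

13.5

Areal heat capacity C = ρ c_p D = 1001 × 4188 × 34.20 = 1.43×10^8 J m⁻² K⁻¹.
τ = 122.5 days = 1.06×10^7 s.
λ = C / τ = 1.43×10^8 / 1.06×10^7 = 13.5 W/(m²·K).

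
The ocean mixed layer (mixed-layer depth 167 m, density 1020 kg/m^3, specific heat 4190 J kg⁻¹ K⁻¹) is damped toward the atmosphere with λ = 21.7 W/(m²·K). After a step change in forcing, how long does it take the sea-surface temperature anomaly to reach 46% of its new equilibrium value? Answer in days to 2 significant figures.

230 days

Areal heat capacity C = ρ c_p D = 1020 × 4190 × 167 = 7.14×10^8 J/(m²·K).
τ = C / λ = 7.14×10^8 / 21.7 = 3.29×10^7 s.
Fraction reached: 1 − e^(−t/τ) = 0.46 ⇒ t = −τ ln(1 − 0.46) = τ × 0.616.
t = 2.03×10^7 s = 235 days.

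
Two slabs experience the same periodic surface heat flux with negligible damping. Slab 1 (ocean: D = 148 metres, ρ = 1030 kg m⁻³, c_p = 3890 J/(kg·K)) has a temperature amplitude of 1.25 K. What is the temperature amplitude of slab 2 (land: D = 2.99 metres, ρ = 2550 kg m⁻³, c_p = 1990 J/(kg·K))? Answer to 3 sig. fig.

C_ocean = 5.93×10^8 J/(m²·K); C_land = 1.52×10^7 J/(m²·K).
A ∝ 1/C ⇒ A_land = A_ocean × C_ocean/C_land = 1.25 × 39.1 = 48.9 K.

48.9 K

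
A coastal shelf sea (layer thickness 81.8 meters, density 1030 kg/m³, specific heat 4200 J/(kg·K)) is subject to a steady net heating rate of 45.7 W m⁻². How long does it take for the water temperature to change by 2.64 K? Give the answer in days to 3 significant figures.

237 days

Areal heat capacity C = ρ c_p D = 1030 × 4200 × 81.8 = 3.54×10^8 J/(m^2 K).
Time required: Δt = C ΔT / F = 3.54×10^8 × 2.64 / 45.7 = 2.04×10^7 s.
In days: 2.04×10^7 s / (86400 s/day) = 237 days.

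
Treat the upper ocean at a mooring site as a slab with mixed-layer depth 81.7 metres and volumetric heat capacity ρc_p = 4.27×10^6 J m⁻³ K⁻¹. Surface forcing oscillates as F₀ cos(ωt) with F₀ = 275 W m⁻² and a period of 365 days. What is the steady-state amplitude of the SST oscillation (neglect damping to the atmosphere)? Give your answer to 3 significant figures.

3.96 K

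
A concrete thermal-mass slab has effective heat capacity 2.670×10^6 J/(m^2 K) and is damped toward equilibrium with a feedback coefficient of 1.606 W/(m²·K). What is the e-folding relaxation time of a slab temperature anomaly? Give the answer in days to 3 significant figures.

19.2 days

Areal heat capacity C = 2.670×10^6 J/(m^2 K) (given).
Relaxation time τ = C / λ = 2.67×10^6 / 1.606 = 1.66×10^6 s.
In days: 1.66×10^6 s / (86400 s/day) = 19.2 days.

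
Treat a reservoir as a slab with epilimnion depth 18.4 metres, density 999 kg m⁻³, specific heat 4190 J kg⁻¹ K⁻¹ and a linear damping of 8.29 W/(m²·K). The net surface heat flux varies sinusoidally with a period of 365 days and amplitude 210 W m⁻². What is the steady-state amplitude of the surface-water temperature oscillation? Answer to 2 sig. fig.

12 K

Areal heat capacity C = ρ c_p D = 999 × 4190 × 18.4 = 7.70×10^7 J/(m²·K).
Angular frequency ω = 2π / T = 2π / 3.15×10^7 s = 1.99×10^-7 s⁻¹.
√((Cω)² + λ²) = √((15.3)² + 8.29²) = 17.4 W/(m²·K).
Amplitude A = F₀ / √((Cω)²+λ²) = 210 / 17.4 = 12.0 K.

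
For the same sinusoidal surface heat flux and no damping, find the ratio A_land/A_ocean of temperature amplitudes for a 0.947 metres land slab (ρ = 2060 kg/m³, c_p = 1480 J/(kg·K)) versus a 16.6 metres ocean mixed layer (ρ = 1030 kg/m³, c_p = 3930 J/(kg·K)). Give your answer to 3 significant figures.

C_ocean = 1030 × 3930 × 16.6 = 6.72×10^7 J/(m²·K).
C_land = 2060 × 1480 × 0.947 = 2.89×10^6 J/(m²·K).
Undamped amplitude ∝ 1/C, so A_land/A_ocean = C_ocean/C_land = 23.3.

23.3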